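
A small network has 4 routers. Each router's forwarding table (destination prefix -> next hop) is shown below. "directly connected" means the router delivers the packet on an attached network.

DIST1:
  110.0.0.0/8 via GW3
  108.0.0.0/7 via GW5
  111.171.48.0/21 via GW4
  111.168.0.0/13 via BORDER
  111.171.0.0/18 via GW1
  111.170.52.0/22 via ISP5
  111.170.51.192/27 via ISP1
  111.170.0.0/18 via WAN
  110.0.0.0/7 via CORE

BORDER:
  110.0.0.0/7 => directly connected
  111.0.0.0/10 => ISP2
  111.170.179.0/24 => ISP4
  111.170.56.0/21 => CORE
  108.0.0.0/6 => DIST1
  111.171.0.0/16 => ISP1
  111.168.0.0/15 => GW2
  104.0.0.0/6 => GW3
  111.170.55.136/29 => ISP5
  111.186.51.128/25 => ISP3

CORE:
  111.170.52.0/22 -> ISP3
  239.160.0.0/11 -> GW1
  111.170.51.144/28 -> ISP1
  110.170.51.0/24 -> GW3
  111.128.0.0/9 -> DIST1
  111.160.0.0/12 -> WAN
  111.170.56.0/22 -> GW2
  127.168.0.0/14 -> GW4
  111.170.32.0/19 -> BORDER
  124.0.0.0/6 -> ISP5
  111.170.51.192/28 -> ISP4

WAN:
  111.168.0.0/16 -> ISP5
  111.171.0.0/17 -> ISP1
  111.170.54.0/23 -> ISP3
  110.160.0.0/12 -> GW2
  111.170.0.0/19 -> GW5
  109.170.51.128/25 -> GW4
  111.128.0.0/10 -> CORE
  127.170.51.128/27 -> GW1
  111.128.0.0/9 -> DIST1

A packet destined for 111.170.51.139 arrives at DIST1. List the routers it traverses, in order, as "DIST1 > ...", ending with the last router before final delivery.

DIST1 > WAN > CORE > BORDER

At DIST1: longest match for 111.170.51.139 is 111.170.0.0/18 -> WAN
At WAN: longest match for 111.170.51.139 is 111.128.0.0/10 -> CORE
At CORE: longest match for 111.170.51.139 is 111.170.32.0/19 -> BORDER
At BORDER: longest match for 111.170.51.139 is 110.0.0.0/7 -> directly connected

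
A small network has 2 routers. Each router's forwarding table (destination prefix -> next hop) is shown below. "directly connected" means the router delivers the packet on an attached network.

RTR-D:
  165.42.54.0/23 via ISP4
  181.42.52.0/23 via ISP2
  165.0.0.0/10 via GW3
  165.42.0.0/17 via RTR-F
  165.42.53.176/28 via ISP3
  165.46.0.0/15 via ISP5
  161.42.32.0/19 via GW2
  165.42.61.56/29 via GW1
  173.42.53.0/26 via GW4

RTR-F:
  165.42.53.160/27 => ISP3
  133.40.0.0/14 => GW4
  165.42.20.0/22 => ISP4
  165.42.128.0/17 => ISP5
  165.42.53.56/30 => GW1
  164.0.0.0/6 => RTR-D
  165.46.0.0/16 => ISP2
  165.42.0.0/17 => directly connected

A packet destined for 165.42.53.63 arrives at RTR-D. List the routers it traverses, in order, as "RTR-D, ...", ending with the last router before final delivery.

At RTR-D: longest match for 165.42.53.63 is 165.42.0.0/17 -> RTR-F
At RTR-F: longest match for 165.42.53.63 is 165.42.0.0/17 -> directly connected

RTR-D, RTR-F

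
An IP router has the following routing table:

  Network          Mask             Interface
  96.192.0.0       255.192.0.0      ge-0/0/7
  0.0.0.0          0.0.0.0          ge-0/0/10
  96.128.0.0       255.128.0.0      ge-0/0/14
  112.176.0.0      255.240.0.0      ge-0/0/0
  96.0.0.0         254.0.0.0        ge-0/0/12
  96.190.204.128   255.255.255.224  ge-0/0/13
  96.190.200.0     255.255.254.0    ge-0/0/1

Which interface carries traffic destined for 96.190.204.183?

ge-0/0/14

Routes whose prefix contains 96.190.204.183:
  0.0.0.0/0 (default, matches everything) -> ge-0/0/10
  96.0.0.0/7 (96.0.0.0 - 97.255.255.255) -> ge-0/0/12
  96.128.0.0/9 (96.128.0.0 - 96.255.255.255) -> ge-0/0/14
More-specific entries that do NOT match:
  96.190.204.128/27 (96.190.204.128 - 96.190.204.159) does not contain 96.190.204.183
  96.190.200.0/23 (96.190.200.0 - 96.190.201.255) does not contain 96.190.204.183
  112.176.0.0/12 (112.176.0.0 - 112.191.255.255) does not contain 96.190.204.183
  96.192.0.0/10 (96.192.0.0 - 96.255.255.255) does not contain 96.190.204.183
Longest matching prefix is /9 -> interface ge-0/0/14.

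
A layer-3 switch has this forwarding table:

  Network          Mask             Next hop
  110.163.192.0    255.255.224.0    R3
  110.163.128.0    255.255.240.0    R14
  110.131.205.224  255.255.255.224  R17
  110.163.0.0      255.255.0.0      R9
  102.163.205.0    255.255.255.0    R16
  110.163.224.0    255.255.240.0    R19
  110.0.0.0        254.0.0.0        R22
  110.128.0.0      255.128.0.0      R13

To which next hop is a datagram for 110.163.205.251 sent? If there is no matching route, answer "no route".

Routes whose prefix contains 110.163.205.251:
  110.0.0.0/7 (110.0.0.0 - 111.255.255.255) -> R22
  110.128.0.0/9 (110.128.0.0 - 110.255.255.255) -> R13
  110.163.0.0/16 (110.163.0.0 - 110.163.255.255) -> R9
  110.163.192.0/19 (110.163.192.0 - 110.163.223.255) -> R3
More-specific entries that do NOT match:
  110.131.205.224/27 (110.131.205.224 - 110.131.205.255) does not contain 110.163.205.251
  102.163.205.0/24 (102.163.205.0 - 102.163.205.255) does not contain 110.163.205.251
  110.163.128.0/20 (110.163.128.0 - 110.163.143.255) does not contain 110.163.205.251
  110.163.224.0/20 (110.163.224.0 - 110.163.239.255) does not contain 110.163.205.251
Longest matching prefix is /19 -> next hop R3.

R3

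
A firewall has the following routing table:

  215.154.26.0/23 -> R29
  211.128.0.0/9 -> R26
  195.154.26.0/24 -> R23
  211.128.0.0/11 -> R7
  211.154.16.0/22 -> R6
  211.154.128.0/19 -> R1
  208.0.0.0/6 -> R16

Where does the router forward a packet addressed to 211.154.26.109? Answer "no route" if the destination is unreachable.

Routes whose prefix contains 211.154.26.109:
  208.0.0.0/6 (208.0.0.0 - 211.255.255.255) -> R16
  211.128.0.0/9 (211.128.0.0 - 211.255.255.255) -> R26
  211.128.0.0/11 (211.128.0.0 - 211.159.255.255) -> R7
More-specific entries that do NOT match:
  195.154.26.0/24 (195.154.26.0 - 195.154.26.255) does not contain 211.154.26.109
  215.154.26.0/23 (215.154.26.0 - 215.154.27.255) does not contain 211.154.26.109
  211.154.16.0/22 (211.154.16.0 - 211.154.19.255) does not contain 211.154.26.109
  211.154.128.0/19 (211.154.128.0 - 211.154.159.255) does not contain 211.154.26.109
Longest matching prefix is /11 -> next hop R7.

R7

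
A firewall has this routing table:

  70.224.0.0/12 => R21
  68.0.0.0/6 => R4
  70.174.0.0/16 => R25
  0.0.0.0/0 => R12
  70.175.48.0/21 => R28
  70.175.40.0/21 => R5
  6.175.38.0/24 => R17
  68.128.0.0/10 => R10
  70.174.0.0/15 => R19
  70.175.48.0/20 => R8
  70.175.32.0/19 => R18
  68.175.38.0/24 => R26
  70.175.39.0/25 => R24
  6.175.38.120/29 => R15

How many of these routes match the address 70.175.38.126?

4

Prefixes containing 70.175.38.126:
  0.0.0.0/0 (default, matches everything)
  68.0.0.0/6 (68.0.0.0 - 71.255.255.255)
  70.174.0.0/15 (70.174.0.0 - 70.175.255.255)
  70.175.32.0/19 (70.175.32.0 - 70.175.63.255)
Total matching entries: 4.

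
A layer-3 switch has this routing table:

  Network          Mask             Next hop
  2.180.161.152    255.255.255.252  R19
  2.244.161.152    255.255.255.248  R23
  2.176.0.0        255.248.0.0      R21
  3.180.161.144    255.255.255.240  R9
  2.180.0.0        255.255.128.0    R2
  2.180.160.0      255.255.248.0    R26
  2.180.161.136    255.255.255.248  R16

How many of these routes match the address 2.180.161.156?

Prefixes containing 2.180.161.156:
  2.176.0.0/13 (2.176.0.0 - 2.183.255.255)
  2.180.160.0/21 (2.180.160.0 - 2.180.167.255)
Total matching entries: 2.

2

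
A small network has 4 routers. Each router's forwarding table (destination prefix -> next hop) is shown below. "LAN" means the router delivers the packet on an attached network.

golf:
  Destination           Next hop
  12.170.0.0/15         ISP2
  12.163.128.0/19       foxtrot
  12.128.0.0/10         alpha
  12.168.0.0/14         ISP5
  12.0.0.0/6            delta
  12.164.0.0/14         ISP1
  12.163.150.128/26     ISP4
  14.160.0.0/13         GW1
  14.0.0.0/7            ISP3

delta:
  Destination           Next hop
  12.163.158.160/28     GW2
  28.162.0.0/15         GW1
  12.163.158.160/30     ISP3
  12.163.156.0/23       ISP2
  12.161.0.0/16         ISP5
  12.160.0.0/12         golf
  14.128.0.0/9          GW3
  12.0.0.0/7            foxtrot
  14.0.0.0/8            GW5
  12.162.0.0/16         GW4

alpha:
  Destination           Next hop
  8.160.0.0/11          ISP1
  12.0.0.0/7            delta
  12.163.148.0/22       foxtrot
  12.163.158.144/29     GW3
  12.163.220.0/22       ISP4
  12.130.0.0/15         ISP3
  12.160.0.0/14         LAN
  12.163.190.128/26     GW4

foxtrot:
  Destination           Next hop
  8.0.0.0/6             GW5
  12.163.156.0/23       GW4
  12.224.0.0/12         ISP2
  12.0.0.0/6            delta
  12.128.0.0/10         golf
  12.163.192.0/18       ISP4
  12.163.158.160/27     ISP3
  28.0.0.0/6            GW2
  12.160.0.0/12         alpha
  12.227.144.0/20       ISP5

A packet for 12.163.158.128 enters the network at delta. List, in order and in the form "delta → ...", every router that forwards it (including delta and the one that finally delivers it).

At delta: longest match for 12.163.158.128 is 12.160.0.0/12 -> golf
At golf: longest match for 12.163.158.128 is 12.163.128.0/19 -> foxtrot
At foxtrot: longest match for 12.163.158.128 is 12.160.0.0/12 -> alpha
At alpha: longest match for 12.163.158.128 is 12.160.0.0/14 -> LAN

delta → golf → foxtrot → alpha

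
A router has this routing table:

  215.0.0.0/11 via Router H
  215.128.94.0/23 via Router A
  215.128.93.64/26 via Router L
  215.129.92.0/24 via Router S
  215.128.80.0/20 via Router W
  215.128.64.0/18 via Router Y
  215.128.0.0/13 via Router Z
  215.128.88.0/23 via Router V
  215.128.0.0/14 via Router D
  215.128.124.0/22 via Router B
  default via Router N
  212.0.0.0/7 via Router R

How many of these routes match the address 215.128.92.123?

Prefixes containing 215.128.92.123:
  0.0.0.0/0 (default, matches everything)
  215.128.0.0/13 (215.128.0.0 - 215.135.255.255)
  215.128.0.0/14 (215.128.0.0 - 215.131.255.255)
  215.128.64.0/18 (215.128.64.0 - 215.128.127.255)
  215.128.80.0/20 (215.128.80.0 - 215.128.95.255)
Total matching entries: 5.

5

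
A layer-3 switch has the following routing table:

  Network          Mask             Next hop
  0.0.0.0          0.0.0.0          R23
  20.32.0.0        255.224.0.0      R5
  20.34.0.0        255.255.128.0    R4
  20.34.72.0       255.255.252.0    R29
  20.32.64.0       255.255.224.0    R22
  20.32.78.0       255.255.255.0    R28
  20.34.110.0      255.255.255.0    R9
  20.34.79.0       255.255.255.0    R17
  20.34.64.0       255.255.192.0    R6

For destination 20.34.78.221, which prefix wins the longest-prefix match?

Entries matching 20.34.78.221:
  0.0.0.0/0 (default, matches everything)
  20.32.0.0/11 (20.32.0.0 - 20.63.255.255)
  20.34.0.0/17 (20.34.0.0 - 20.34.127.255)
  20.34.64.0/18 (20.34.64.0 - 20.34.127.255)
Most specific is 20.34.64.0/18.

20.34.64.0/18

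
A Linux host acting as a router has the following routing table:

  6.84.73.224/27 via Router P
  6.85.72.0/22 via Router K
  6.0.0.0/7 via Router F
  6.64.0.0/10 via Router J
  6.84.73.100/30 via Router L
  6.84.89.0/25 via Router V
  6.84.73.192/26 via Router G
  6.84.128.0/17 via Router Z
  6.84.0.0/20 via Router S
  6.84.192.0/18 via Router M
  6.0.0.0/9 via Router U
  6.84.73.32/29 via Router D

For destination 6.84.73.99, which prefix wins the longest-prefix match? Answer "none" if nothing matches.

6.64.0.0/10

Entries matching 6.84.73.99:
  6.0.0.0/7 (6.0.0.0 - 7.255.255.255)
  6.0.0.0/9 (6.0.0.0 - 6.127.255.255)
  6.64.0.0/10 (6.64.0.0 - 6.127.255.255)
Most specific is 6.64.0.0/10.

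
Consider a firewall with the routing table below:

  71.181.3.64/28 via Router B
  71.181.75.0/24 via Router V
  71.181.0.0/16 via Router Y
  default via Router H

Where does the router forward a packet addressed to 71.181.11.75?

Routes whose prefix contains 71.181.11.75:
  0.0.0.0/0 (default, matches everything) -> Router H
  71.181.0.0/16 (71.181.0.0 - 71.181.255.255) -> Router Y
More-specific entries that do NOT match:
  71.181.3.64/28 (71.181.3.64 - 71.181.3.79) does not contain 71.181.11.75
  71.181.75.0/24 (71.181.75.0 - 71.181.75.255) does not contain 71.181.11.75
Longest matching prefix is /16 -> next hop Router Y.

Router Y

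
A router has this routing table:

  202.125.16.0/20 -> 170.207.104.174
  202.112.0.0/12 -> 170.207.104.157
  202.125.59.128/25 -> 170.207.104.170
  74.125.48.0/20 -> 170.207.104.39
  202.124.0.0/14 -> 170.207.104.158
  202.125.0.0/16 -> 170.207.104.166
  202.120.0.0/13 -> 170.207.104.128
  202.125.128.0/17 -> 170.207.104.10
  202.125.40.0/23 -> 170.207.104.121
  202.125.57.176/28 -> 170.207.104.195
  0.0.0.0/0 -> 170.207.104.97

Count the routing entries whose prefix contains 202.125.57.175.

5

Prefixes containing 202.125.57.175:
  0.0.0.0/0 (default, matches everything)
  202.112.0.0/12 (202.112.0.0 - 202.127.255.255)
  202.120.0.0/13 (202.120.0.0 - 202.127.255.255)
  202.124.0.0/14 (202.124.0.0 - 202.127.255.255)
  202.125.0.0/16 (202.125.0.0 - 202.125.255.255)
Total matching entries: 5.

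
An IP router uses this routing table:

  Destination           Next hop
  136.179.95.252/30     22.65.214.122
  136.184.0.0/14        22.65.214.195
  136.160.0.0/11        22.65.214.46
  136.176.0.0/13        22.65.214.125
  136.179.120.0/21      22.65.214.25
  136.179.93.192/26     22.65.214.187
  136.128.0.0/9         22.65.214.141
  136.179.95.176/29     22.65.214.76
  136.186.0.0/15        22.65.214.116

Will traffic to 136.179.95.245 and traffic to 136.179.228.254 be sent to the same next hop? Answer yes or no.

136.179.95.245: longest match 136.176.0.0/13 -> 22.65.214.125
136.179.228.254: longest match 136.176.0.0/13 -> 22.65.214.125

yes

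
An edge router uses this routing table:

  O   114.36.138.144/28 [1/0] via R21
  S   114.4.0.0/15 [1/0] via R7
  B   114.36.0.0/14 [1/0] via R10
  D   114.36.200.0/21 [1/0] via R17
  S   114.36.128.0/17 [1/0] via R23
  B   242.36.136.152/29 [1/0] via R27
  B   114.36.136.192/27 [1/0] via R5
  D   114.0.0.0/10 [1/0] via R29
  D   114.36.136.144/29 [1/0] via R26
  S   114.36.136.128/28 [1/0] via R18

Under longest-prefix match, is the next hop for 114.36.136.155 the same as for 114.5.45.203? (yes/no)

no

114.36.136.155: longest match 114.36.128.0/17 -> R23
114.5.45.203: longest match 114.4.0.0/15 -> R7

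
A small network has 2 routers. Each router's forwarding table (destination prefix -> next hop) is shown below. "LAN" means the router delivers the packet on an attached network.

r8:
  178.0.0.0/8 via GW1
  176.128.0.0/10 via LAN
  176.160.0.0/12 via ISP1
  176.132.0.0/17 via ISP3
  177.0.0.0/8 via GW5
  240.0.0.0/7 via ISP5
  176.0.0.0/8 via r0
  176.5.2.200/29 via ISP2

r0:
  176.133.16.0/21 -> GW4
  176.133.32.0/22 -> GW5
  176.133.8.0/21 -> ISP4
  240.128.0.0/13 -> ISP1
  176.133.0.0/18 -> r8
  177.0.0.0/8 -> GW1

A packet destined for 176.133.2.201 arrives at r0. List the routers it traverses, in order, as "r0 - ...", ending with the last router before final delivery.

At r0: longest match for 176.133.2.201 is 176.133.0.0/18 -> r8
At r8: longest match for 176.133.2.201 is 176.128.0.0/10 -> LAN

r0 - r8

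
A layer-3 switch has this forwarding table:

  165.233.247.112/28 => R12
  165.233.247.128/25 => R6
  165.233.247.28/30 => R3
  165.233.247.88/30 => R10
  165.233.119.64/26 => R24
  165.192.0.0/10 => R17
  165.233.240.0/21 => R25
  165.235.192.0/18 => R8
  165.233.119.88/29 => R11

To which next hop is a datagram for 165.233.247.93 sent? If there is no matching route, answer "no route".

R25

Routes whose prefix contains 165.233.247.93:
  165.192.0.0/10 (165.192.0.0 - 165.255.255.255) -> R17
  165.233.240.0/21 (165.233.240.0 - 165.233.247.255) -> R25
More-specific entries that do NOT match:
  165.233.247.28/30 (165.233.247.28 - 165.233.247.31) does not contain 165.233.247.93
  165.233.247.88/30 (165.233.247.88 - 165.233.247.91) does not contain 165.233.247.93
  165.233.119.88/29 (165.233.119.88 - 165.233.119.95) does not contain 165.233.247.93
  165.233.247.112/28 (165.233.247.112 - 165.233.247.127) does not contain 165.233.247.93
  165.233.119.64/26 (165.233.119.64 - 165.233.119.127) does not contain 165.233.247.93
  165.233.247.128/25 (165.233.247.128 - 165.233.247.255) does not contain 165.233.247.93
Longest matching prefix is /21 -> next hop R25.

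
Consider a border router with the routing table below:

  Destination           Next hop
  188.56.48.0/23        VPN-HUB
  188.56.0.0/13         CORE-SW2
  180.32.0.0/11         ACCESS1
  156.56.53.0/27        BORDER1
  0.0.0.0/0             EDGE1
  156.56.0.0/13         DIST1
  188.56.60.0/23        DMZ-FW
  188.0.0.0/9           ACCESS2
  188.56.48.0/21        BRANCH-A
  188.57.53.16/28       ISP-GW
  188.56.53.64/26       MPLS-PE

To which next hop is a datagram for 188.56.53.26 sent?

Routes whose prefix contains 188.56.53.26:
  0.0.0.0/0 (default, matches everything) -> EDGE1
  188.0.0.0/9 (188.0.0.0 - 188.127.255.255) -> ACCESS2
  188.56.0.0/13 (188.56.0.0 - 188.63.255.255) -> CORE-SW2
  188.56.48.0/21 (188.56.48.0 - 188.56.55.255) -> BRANCH-A
More-specific entries that do NOT match:
  188.57.53.16/28 (188.57.53.16 - 188.57.53.31) does not contain 188.56.53.26
  156.56.53.0/27 (156.56.53.0 - 156.56.53.31) does not contain 188.56.53.26
  188.56.53.64/26 (188.56.53.64 - 188.56.53.127) does not contain 188.56.53.26
  188.56.48.0/23 (188.56.48.0 - 188.56.49.255) does not contain 188.56.53.26
  188.56.60.0/23 (188.56.60.0 - 188.56.61.255) does not contain 188.56.53.26
Longest matching prefix is /21 -> next hop BRANCH-A.

BRANCH-A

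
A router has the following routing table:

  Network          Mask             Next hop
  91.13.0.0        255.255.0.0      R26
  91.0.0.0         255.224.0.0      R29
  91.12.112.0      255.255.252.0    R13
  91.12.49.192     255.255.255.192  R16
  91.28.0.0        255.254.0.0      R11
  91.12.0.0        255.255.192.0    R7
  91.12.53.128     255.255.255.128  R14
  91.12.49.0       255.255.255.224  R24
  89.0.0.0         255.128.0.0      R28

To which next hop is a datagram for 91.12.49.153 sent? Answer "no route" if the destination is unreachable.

R7

Routes whose prefix contains 91.12.49.153:
  91.0.0.0/11 (91.0.0.0 - 91.31.255.255) -> R29
  91.12.0.0/18 (91.12.0.0 - 91.12.63.255) -> R7
More-specific entries that do NOT match:
  91.12.49.0/27 (91.12.49.0 - 91.12.49.31) does not contain 91.12.49.153
  91.12.49.192/26 (91.12.49.192 - 91.12.49.255) does not contain 91.12.49.153
  91.12.53.128/25 (91.12.53.128 - 91.12.53.255) does not contain 91.12.49.153
  91.12.112.0/22 (91.12.112.0 - 91.12.115.255) does not contain 91.12.49.153
Longest matching prefix is /18 -> next hop R7.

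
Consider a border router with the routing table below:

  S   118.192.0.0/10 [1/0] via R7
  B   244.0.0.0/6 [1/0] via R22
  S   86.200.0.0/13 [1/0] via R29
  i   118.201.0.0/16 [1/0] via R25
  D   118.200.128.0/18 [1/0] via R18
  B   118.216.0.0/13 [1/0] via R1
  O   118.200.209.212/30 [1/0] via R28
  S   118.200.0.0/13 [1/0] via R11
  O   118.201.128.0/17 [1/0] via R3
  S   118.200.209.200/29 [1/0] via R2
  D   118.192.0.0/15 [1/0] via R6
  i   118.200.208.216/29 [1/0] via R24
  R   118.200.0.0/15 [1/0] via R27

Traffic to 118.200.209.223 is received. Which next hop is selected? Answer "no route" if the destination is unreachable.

R27

Routes whose prefix contains 118.200.209.223:
  118.192.0.0/10 (118.192.0.0 - 118.255.255.255) -> R7
  118.200.0.0/13 (118.200.0.0 - 118.207.255.255) -> R11
  118.200.0.0/15 (118.200.0.0 - 118.201.255.255) -> R27
More-specific entries that do NOT match:
  118.200.209.212/30 (118.200.209.212 - 118.200.209.215) does not contain 118.200.209.223
  118.200.209.200/29 (118.200.209.200 - 118.200.209.207) does not contain 118.200.209.223
  118.200.208.216/29 (118.200.208.216 - 118.200.208.223) does not contain 118.200.209.223
  118.200.128.0/18 (118.200.128.0 - 118.200.191.255) does not contain 118.200.209.223
  118.201.128.0/17 (118.201.128.0 - 118.201.255.255) does not contain 118.200.209.223
  118.201.0.0/16 (118.201.0.0 - 118.201.255.255) does not contain 118.200.209.223
Longest matching prefix is /15 -> next hop R27.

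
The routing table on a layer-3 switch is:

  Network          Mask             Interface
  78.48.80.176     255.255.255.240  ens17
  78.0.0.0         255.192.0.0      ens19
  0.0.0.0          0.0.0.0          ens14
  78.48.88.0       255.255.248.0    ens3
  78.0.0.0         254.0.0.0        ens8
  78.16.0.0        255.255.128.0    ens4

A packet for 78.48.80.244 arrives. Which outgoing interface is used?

Routes whose prefix contains 78.48.80.244:
  0.0.0.0/0 (default, matches everything) -> ens14
  78.0.0.0/7 (78.0.0.0 - 79.255.255.255) -> ens8
  78.0.0.0/10 (78.0.0.0 - 78.63.255.255) -> ens19
More-specific entries that do NOT match:
  78.48.80.176/28 (78.48.80.176 - 78.48.80.191) does not contain 78.48.80.244
  78.48.88.0/21 (78.48.88.0 - 78.48.95.255) does not contain 78.48.80.244
  78.16.0.0/17 (78.16.0.0 - 78.16.127.255) does not contain 78.48.80.244
Longest matching prefix is /10 -> interface ens19.

ens19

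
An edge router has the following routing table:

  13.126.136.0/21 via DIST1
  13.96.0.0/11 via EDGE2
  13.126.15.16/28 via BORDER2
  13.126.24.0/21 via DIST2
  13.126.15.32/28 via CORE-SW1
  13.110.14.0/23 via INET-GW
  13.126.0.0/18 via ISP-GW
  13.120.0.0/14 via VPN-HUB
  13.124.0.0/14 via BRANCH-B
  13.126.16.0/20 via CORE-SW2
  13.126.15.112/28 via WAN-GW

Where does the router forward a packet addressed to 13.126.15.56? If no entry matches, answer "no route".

ISP-GW

Routes whose prefix contains 13.126.15.56:
  13.96.0.0/11 (13.96.0.0 - 13.127.255.255) -> EDGE2
  13.124.0.0/14 (13.124.0.0 - 13.127.255.255) -> BRANCH-B
  13.126.0.0/18 (13.126.0.0 - 13.126.63.255) -> ISP-GW
More-specific entries that do NOT match:
  13.126.15.16/28 (13.126.15.16 - 13.126.15.31) does not contain 13.126.15.56
  13.126.15.32/28 (13.126.15.32 - 13.126.15.47) does not contain 13.126.15.56
  13.126.15.112/28 (13.126.15.112 - 13.126.15.127) does not contain 13.126.15.56
  13.110.14.0/23 (13.110.14.0 - 13.110.15.255) does not contain 13.126.15.56
  13.126.136.0/21 (13.126.136.0 - 13.126.143.255) does not contain 13.126.15.56
  13.126.24.0/21 (13.126.24.0 - 13.126.31.255) does not contain 13.126.15.56
  13.126.16.0/20 (13.126.16.0 - 13.126.31.255) does not contain 13.126.15.56
Longest matching prefix is /18 -> next hop ISP-GW.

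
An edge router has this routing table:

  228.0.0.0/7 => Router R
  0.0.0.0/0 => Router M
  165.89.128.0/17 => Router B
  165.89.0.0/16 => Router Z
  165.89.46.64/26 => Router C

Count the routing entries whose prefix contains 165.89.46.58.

Prefixes containing 165.89.46.58:
  0.0.0.0/0 (default, matches everything)
  165.89.0.0/16 (165.89.0.0 - 165.89.255.255)
Total matching entries: 2.

2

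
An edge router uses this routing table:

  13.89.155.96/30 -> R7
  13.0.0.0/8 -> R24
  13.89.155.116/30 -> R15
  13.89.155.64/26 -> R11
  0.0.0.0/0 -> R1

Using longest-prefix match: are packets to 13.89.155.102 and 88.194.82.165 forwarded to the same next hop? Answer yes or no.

13.89.155.102: longest match 13.89.155.64/26 -> R11
88.194.82.165: longest match 0.0.0.0/0 -> R1

no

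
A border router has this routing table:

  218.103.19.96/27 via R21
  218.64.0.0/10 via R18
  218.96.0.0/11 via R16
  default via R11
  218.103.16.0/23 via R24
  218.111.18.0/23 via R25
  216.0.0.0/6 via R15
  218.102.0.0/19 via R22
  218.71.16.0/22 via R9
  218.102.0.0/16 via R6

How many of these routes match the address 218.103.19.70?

4

Prefixes containing 218.103.19.70:
  0.0.0.0/0 (default, matches everything)
  216.0.0.0/6 (216.0.0.0 - 219.255.255.255)
  218.64.0.0/10 (218.64.0.0 - 218.127.255.255)
  218.96.0.0/11 (218.96.0.0 - 218.127.255.255)
Total matching entries: 4.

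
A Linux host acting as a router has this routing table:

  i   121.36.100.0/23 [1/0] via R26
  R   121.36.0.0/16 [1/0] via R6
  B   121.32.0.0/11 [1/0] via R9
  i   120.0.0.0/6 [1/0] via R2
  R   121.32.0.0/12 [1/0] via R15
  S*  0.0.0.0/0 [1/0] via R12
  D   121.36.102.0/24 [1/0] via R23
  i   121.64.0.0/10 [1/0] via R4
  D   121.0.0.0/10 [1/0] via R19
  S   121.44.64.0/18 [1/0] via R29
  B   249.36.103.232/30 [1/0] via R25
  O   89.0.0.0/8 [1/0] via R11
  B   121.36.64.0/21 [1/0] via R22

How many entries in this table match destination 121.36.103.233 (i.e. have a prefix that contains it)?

6

Prefixes containing 121.36.103.233:
  0.0.0.0/0 (default, matches everything)
  120.0.0.0/6 (120.0.0.0 - 123.255.255.255)
  121.0.0.0/10 (121.0.0.0 - 121.63.255.255)
  121.32.0.0/11 (121.32.0.0 - 121.63.255.255)
  121.32.0.0/12 (121.32.0.0 - 121.47.255.255)
  121.36.0.0/16 (121.36.0.0 - 121.36.255.255)
Total matching entries: 6.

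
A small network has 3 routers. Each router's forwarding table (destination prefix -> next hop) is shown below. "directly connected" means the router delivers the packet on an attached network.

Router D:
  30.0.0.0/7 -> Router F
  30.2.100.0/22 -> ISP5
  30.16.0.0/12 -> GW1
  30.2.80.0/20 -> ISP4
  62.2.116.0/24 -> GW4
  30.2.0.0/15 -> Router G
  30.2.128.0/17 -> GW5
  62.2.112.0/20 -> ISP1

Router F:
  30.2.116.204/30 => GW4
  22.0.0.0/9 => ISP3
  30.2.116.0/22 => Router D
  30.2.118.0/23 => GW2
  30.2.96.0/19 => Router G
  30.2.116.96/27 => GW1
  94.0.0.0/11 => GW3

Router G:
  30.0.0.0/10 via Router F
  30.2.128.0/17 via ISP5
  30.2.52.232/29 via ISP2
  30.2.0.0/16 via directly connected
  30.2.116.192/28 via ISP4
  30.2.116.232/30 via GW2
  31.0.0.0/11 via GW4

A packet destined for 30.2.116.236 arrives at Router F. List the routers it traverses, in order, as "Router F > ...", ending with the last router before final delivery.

At Router F: longest match for 30.2.116.236 is 30.2.116.0/22 -> Router D
At Router D: longest match for 30.2.116.236 is 30.2.0.0/15 -> Router G
At Router G: longest match for 30.2.116.236 is 30.2.0.0/16 -> directly connected

Router F > Router D > Router G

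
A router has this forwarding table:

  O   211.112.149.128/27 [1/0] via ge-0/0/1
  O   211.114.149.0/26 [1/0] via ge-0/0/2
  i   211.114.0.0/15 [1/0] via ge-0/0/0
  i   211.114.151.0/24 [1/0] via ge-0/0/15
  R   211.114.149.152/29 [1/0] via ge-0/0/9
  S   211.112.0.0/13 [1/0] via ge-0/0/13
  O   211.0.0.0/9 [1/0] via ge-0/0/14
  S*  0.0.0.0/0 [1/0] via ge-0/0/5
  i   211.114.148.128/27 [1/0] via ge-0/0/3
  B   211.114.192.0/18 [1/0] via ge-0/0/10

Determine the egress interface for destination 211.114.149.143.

Routes whose prefix contains 211.114.149.143:
  0.0.0.0/0 (default, matches everything) -> ge-0/0/5
  211.0.0.0/9 (211.0.0.0 - 211.127.255.255) -> ge-0/0/14
  211.112.0.0/13 (211.112.0.0 - 211.119.255.255) -> ge-0/0/13
  211.114.0.0/15 (211.114.0.0 - 211.115.255.255) -> ge-0/0/0
More-specific entries that do NOT match:
  211.114.149.152/29 (211.114.149.152 - 211.114.149.159) does not contain 211.114.149.143
  211.112.149.128/27 (211.112.149.128 - 211.112.149.159) does not contain 211.114.149.143
  211.114.148.128/27 (211.114.148.128 - 211.114.148.159) does not contain 211.114.149.143
  211.114.149.0/26 (211.114.149.0 - 211.114.149.63) does not contain 211.114.149.143
  211.114.151.0/24 (211.114.151.0 - 211.114.151.255) does not contain 211.114.149.143
  211.114.192.0/18 (211.114.192.0 - 211.114.255.255) does not contain 211.114.149.143
Longest matching prefix is /15 -> interface ge-0/0/0.

ge-0/0/0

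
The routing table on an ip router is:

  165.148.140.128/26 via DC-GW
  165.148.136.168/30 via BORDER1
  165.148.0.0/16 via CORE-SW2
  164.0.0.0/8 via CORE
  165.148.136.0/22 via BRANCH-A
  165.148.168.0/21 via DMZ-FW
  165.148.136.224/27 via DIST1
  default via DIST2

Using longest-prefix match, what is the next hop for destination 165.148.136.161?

Routes whose prefix contains 165.148.136.161:
  0.0.0.0/0 (default, matches everything) -> DIST2
  165.148.0.0/16 (165.148.0.0 - 165.148.255.255) -> CORE-SW2
  165.148.136.0/22 (165.148.136.0 - 165.148.139.255) -> BRANCH-A
More-specific entries that do NOT match:
  165.148.136.168/30 (165.148.136.168 - 165.148.136.171) does not contain 165.148.136.161
  165.148.136.224/27 (165.148.136.224 - 165.148.136.255) does not contain 165.148.136.161
  165.148.140.128/26 (165.148.140.128 - 165.148.140.191) does not contain 165.148.136.161
Longest matching prefix is /22 -> next hop BRANCH-A.

BRANCH-A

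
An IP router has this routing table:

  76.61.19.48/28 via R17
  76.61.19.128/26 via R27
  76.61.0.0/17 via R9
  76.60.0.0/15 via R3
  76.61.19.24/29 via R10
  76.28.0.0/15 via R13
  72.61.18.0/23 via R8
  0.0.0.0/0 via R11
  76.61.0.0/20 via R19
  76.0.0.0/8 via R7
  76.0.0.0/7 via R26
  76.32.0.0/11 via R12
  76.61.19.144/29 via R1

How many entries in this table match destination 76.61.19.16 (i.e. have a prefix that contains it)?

6

Prefixes containing 76.61.19.16:
  0.0.0.0/0 (default, matches everything)
  76.0.0.0/7 (76.0.0.0 - 77.255.255.255)
  76.0.0.0/8 (76.0.0.0 - 76.255.255.255)
  76.32.0.0/11 (76.32.0.0 - 76.63.255.255)
  76.60.0.0/15 (76.60.0.0 - 76.61.255.255)
  76.61.0.0/17 (76.61.0.0 - 76.61.127.255)
Total matching entries: 6.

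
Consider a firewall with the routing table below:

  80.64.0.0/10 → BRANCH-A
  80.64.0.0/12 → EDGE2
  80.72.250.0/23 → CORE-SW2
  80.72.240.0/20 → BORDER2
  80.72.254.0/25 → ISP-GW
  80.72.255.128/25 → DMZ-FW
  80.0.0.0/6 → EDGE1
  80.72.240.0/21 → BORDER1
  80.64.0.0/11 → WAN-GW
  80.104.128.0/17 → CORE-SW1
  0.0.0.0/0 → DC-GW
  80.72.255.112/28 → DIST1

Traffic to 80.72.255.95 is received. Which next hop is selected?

Routes whose prefix contains 80.72.255.95:
  0.0.0.0/0 (default, matches everything) -> DC-GW
  80.0.0.0/6 (80.0.0.0 - 83.255.255.255) -> EDGE1
  80.64.0.0/10 (80.64.0.0 - 80.127.255.255) -> BRANCH-A
  80.64.0.0/11 (80.64.0.0 - 80.95.255.255) -> WAN-GW
  80.64.0.0/12 (80.64.0.0 - 80.79.255.255) -> EDGE2
  80.72.240.0/20 (80.72.240.0 - 80.72.255.255) -> BORDER2
More-specific entries that do NOT match:
  80.72.255.112/28 (80.72.255.112 - 80.72.255.127) does not contain 80.72.255.95
  80.72.254.0/25 (80.72.254.0 - 80.72.254.127) does not contain 80.72.255.95
  80.72.255.128/25 (80.72.255.128 - 80.72.255.255) does not contain 80.72.255.95
  80.72.250.0/23 (80.72.250.0 - 80.72.251.255) does not contain 80.72.255.95
  80.72.240.0/21 (80.72.240.0 - 80.72.247.255) does not contain 80.72.255.95
Longest matching prefix is /20 -> next hop BORDER2.

BORDER2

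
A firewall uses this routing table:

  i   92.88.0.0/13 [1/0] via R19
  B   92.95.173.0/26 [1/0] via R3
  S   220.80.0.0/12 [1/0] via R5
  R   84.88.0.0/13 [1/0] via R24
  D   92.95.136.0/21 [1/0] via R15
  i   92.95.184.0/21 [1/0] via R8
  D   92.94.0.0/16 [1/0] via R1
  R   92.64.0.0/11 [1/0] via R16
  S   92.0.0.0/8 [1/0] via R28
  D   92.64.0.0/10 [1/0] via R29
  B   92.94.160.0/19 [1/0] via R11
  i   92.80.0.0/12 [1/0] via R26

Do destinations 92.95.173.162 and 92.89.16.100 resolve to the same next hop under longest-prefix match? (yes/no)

yes

92.95.173.162: longest match 92.88.0.0/13 -> R19
92.89.16.100: longest match 92.88.0.0/13 -> R19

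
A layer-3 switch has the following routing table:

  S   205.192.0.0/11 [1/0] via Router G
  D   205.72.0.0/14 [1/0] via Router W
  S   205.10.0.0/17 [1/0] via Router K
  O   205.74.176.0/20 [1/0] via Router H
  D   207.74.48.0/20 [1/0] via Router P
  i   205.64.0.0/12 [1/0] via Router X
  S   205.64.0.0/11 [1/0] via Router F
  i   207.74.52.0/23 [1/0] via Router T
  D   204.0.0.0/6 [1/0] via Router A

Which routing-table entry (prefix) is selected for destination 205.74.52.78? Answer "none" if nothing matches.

205.72.0.0/14

Entries matching 205.74.52.78:
  204.0.0.0/6 (204.0.0.0 - 207.255.255.255)
  205.64.0.0/11 (205.64.0.0 - 205.95.255.255)
  205.64.0.0/12 (205.64.0.0 - 205.79.255.255)
  205.72.0.0/14 (205.72.0.0 - 205.75.255.255)
Most specific is 205.72.0.0/14.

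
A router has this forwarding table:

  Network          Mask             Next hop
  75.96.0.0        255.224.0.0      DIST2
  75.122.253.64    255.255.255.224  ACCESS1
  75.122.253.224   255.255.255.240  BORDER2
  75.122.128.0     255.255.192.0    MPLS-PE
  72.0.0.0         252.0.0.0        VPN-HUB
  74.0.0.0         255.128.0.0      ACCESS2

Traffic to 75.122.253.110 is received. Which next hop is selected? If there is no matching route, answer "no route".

DIST2

Routes whose prefix contains 75.122.253.110:
  72.0.0.0/6 (72.0.0.0 - 75.255.255.255) -> VPN-HUB
  75.96.0.0/11 (75.96.0.0 - 75.127.255.255) -> DIST2
More-specific entries that do NOT match:
  75.122.253.224/28 (75.122.253.224 - 75.122.253.239) does not contain 75.122.253.110
  75.122.253.64/27 (75.122.253.64 - 75.122.253.95) does not contain 75.122.253.110
  75.122.128.0/18 (75.122.128.0 - 75.122.191.255) does not contain 75.122.253.110
Longest matching prefix is /11 -> next hop DIST2.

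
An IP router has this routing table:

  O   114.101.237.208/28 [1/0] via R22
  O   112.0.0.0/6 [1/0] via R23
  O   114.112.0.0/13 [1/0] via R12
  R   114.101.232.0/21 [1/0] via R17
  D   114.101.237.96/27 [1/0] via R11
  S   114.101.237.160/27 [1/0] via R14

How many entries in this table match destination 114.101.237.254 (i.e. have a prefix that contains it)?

Prefixes containing 114.101.237.254:
  112.0.0.0/6 (112.0.0.0 - 115.255.255.255)
  114.101.232.0/21 (114.101.232.0 - 114.101.239.255)
Total matching entries: 2.

2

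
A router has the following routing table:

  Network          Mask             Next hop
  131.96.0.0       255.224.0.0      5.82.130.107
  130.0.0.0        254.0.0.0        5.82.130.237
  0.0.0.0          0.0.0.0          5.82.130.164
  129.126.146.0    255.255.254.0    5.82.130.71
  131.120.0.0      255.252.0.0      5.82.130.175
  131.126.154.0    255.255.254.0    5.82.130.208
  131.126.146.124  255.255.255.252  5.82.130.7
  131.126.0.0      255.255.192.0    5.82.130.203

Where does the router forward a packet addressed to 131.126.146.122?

Routes whose prefix contains 131.126.146.122:
  0.0.0.0/0 (default, matches everything) -> 5.82.130.164
  130.0.0.0/7 (130.0.0.0 - 131.255.255.255) -> 5.82.130.237
  131.96.0.0/11 (131.96.0.0 - 131.127.255.255) -> 5.82.130.107
More-specific entries that do NOT match:
  131.126.146.124/30 (131.126.146.124 - 131.126.146.127) does not contain 131.126.146.122
  129.126.146.0/23 (129.126.146.0 - 129.126.147.255) does not contain 131.126.146.122
  131.126.154.0/23 (131.126.154.0 - 131.126.155.255) does not contain 131.126.146.122
  131.126.0.0/18 (131.126.0.0 - 131.126.63.255) does not contain 131.126.146.122
  131.120.0.0/14 (131.120.0.0 - 131.123.255.255) does not contain 131.126.146.122
Longest matching prefix is /11 -> next hop 5.82.130.107.

5.82.130.107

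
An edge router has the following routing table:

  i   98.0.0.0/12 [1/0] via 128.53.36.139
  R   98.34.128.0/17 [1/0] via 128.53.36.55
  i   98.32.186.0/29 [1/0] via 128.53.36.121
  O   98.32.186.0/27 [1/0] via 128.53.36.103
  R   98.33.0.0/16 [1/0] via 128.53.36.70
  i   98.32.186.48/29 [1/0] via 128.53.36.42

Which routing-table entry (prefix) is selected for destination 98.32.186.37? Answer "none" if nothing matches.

none

98.32.186.37 is outside every listed prefix and there is no default route.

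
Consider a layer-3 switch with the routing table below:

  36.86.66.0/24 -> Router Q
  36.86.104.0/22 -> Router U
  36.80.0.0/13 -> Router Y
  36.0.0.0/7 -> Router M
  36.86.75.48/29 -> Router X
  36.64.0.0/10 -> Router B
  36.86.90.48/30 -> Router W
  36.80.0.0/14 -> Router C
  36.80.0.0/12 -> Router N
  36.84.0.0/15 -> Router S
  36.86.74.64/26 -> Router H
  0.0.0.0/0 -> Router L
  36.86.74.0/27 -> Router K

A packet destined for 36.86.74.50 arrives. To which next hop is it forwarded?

Routes whose prefix contains 36.86.74.50:
  0.0.0.0/0 (default, matches everything) -> Router L
  36.0.0.0/7 (36.0.0.0 - 37.255.255.255) -> Router M
  36.64.0.0/10 (36.64.0.0 - 36.127.255.255) -> Router B
  36.80.0.0/12 (36.80.0.0 - 36.95.255.255) -> Router N
  36.80.0.0/13 (36.80.0.0 - 36.87.255.255) -> Router Y
More-specific entries that do NOT match:
  36.86.90.48/30 (36.86.90.48 - 36.86.90.51) does not contain 36.86.74.50
  36.86.75.48/29 (36.86.75.48 - 36.86.75.55) does not contain 36.86.74.50
  36.86.74.0/27 (36.86.74.0 - 36.86.74.31) does not contain 36.86.74.50
  36.86.74.64/26 (36.86.74.64 - 36.86.74.127) does not contain 36.86.74.50
  36.86.66.0/24 (36.86.66.0 - 36.86.66.255) does not contain 36.86.74.50
  36.86.104.0/22 (36.86.104.0 - 36.86.107.255) does not contain 36.86.74.50
  36.84.0.0/15 (36.84.0.0 - 36.85.255.255) does not contain 36.86.74.50
  36.80.0.0/14 (36.80.0.0 - 36.83.255.255) does not contain 36.86.74.50
Longest matching prefix is /13 -> next hop Router Y.

Router Y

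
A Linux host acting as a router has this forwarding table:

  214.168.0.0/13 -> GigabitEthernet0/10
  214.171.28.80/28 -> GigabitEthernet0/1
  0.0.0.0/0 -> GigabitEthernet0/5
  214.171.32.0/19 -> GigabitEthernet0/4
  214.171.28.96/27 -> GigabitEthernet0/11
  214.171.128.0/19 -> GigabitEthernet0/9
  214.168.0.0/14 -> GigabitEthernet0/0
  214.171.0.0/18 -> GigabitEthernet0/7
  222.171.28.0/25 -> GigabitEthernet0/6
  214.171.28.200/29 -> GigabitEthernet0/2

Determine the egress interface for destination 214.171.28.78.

GigabitEthernet0/7

Routes whose prefix contains 214.171.28.78:
  0.0.0.0/0 (default, matches everything) -> GigabitEthernet0/5
  214.168.0.0/13 (214.168.0.0 - 214.175.255.255) -> GigabitEthernet0/10
  214.168.0.0/14 (214.168.0.0 - 214.171.255.255) -> GigabitEthernet0/0
  214.171.0.0/18 (214.171.0.0 - 214.171.63.255) -> GigabitEthernet0/7
More-specific entries that do NOT match:
  214.171.28.200/29 (214.171.28.200 - 214.171.28.207) does not contain 214.171.28.78
  214.171.28.80/28 (214.171.28.80 - 214.171.28.95) does not contain 214.171.28.78
  214.171.28.96/27 (214.171.28.96 - 214.171.28.127) does not contain 214.171.28.78
  222.171.28.0/25 (222.171.28.0 - 222.171.28.127) does not contain 214.171.28.78
  214.171.32.0/19 (214.171.32.0 - 214.171.63.255) does not contain 214.171.28.78
  214.171.128.0/19 (214.171.128.0 - 214.171.159.255) does not contain 214.171.28.78
Longest matching prefix is /18 -> interface GigabitEthernet0/7.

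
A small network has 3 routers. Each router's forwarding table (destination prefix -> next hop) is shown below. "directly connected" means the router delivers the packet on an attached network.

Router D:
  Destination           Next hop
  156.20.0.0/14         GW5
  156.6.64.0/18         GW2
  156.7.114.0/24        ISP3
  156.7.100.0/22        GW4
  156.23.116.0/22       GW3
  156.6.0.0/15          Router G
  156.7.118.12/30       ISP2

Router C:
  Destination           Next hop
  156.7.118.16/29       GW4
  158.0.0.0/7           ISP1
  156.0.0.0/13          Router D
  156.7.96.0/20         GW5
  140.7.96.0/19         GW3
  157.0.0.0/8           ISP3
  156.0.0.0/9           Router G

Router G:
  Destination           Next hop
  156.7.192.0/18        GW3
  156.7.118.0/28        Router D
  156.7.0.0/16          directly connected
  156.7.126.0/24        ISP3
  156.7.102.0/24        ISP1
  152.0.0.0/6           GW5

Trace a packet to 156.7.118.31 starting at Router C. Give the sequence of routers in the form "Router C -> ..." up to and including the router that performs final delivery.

Router C -> Router D -> Router G

At Router C: longest match for 156.7.118.31 is 156.0.0.0/13 -> Router D
At Router D: longest match for 156.7.118.31 is 156.6.0.0/15 -> Router G
At Router G: longest match for 156.7.118.31 is 156.7.0.0/16 -> directly connected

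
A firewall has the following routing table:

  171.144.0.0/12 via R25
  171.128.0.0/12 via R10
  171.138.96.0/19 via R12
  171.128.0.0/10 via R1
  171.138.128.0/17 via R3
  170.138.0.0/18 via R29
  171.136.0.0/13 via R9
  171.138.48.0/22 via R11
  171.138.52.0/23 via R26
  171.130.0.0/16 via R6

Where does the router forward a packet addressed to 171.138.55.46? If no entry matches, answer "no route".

Routes whose prefix contains 171.138.55.46:
  171.128.0.0/10 (171.128.0.0 - 171.191.255.255) -> R1
  171.128.0.0/12 (171.128.0.0 - 171.143.255.255) -> R10
  171.136.0.0/13 (171.136.0.0 - 171.143.255.255) -> R9
More-specific entries that do NOT match:
  171.138.52.0/23 (171.138.52.0 - 171.138.53.255) does not contain 171.138.55.46
  171.138.48.0/22 (171.138.48.0 - 171.138.51.255) does not contain 171.138.55.46
  171.138.96.0/19 (171.138.96.0 - 171.138.127.255) does not contain 171.138.55.46
  170.138.0.0/18 (170.138.0.0 - 170.138.63.255) does not contain 171.138.55.46
  171.138.128.0/17 (171.138.128.0 - 171.138.255.255) does not contain 171.138.55.46
  171.130.0.0/16 (171.130.0.0 - 171.130.255.255) does not contain 171.138.55.46
Longest matching prefix is /13 -> next hop R9.

R9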